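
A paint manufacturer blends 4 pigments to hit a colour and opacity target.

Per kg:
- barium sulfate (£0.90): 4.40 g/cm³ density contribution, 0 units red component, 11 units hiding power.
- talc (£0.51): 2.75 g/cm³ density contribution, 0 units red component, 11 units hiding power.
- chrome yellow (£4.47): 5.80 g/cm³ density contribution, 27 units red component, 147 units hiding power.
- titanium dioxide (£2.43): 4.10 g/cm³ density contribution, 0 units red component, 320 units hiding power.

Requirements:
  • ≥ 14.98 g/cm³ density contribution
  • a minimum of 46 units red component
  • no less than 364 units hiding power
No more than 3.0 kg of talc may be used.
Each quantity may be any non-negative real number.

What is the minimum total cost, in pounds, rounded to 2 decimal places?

£9.07

This is a linear program. Let x1 = kg of barium sulfate, x2 = kg of talc, x3 = kg of chrome yellow, x4 = kg of titanium dioxide.
Minimize 0.9x1 + 0.51x2 + 4.47x3 + 2.43x4 subject to:
  4.4x1 + 2.75x2 + 5.8x3 + 4.1x4 ≥ 14.98   (density contribution)
  27x3 ≥ 46   (red component)
  11x1 + 11x2 + 147x3 + 320x4 ≥ 364   (hiding power)
  x2 ≤ 3
  x1, x2, x3, x4 ≥ 0.
The optimal basis is {talc, chrome yellow, titanium dioxide}; barium sulfate drops out. Binding constraints: density contribution, red component, hiding power.
Solving gives x2 = 1.3965, x3 = 1.7037, x4 = 0.30686.
Objective = 0.51·1.3965 + 4.47·1.7037 + 2.43·0.30686 = 9.0734.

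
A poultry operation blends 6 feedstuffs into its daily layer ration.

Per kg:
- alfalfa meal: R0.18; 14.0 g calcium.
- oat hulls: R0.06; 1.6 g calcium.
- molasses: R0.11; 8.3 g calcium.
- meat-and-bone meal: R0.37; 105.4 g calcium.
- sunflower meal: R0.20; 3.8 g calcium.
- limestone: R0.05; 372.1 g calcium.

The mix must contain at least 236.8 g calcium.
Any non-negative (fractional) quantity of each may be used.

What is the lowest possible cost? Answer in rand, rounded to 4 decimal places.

R0.0318

This is a linear program. Let x1 = kg of alfalfa meal, x2 = kg of oat hulls, x3 = kg of molasses, x4 = kg of meat-and-bone meal, x5 = kg of sunflower meal, x6 = kg of limestone.
Minimize 0.18x1 + 0.06x2 + 0.11x3 + 0.37x4 + 0.2x5 + 0.05x6 s.t.:
  14x1 + 1.6x2 + 8.3x3 + 105.4x4 + 3.8x5 + 372.1x6 ≥ 236.8   (calcium)
  x1, x2, x3, x4, x5, x6 ≥ 0.
The minimum-cost mix takes nothing from alfalfa meal, oat hulls, molasses, meat-and-bone meal, sunflower meal — only limestone. Binding constraint: calcium.
Optimal quantities: limestone = 0.6364 kg.
Cost = 0.05·0.6364 = 0.031820.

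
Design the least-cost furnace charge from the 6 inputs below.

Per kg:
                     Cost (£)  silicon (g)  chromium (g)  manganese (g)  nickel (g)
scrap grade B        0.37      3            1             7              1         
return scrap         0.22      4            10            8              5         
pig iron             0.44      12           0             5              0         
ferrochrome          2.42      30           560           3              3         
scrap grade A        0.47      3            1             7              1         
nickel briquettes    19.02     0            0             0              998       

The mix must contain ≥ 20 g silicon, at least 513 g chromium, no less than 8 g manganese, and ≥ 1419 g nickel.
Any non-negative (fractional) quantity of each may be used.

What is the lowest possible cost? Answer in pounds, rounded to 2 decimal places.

Treat it as an LP. Let x1 = kg of scrap grade B, x2 = kg of return scrap, x3 = kg of pig iron, x4 = kg of ferrochrome, x5 = kg of scrap grade A, x6 = kg of nickel briquettes.
min 0.37x1 + 0.22x2 + 0.44x3 + 2.42x4 + 0.47x5 + 19.02x6 subject to:
  3x1 + 4x2 + 12x3 + 30x4 + 3x5 ≥ 20   (silicon)
  1x1 + 10x2 + 560x4 + 1x5 ≥ 513   (chromium)
  7x1 + 8x2 + 5x3 + 3x4 + 7x5 ≥ 8   (manganese)
  1x1 + 5x2 + 3x4 + 1x5 + 998x6 ≥ 1419   (nickel)
  x1, x2, x3, x4, x5, x6 ≥ 0.
The minimum-cost mix takes nothing from scrap grade B, pig iron, scrap grade A — only return scrap, ferrochrome, nickel briquettes. There the chromium, manganese, nickel constraints are tight.
Solving gives x2 = 0.6609, x4 = 0.90427, x6 = 1.4158.
Total cost: 0.22·0.6609 + 2.42·0.90427 + 19.02·1.4158 = 29.2622.

£29.26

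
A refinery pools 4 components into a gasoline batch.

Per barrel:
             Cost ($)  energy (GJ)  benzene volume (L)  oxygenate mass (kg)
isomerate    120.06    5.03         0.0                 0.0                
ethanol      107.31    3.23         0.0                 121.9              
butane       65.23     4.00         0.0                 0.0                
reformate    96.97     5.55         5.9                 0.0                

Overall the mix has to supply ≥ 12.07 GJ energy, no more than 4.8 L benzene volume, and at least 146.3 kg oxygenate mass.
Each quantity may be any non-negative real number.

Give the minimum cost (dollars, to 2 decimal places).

Let x1 = barrels of isomerate, x2 = barrels of ethanol, x3 = barrels of butane, x4 = barrels of reformate.
Minimise 120.06x1 + 107.31x2 + 65.23x3 + 96.97x4 with:
  5.03x1 + 3.23x2 + 4x3 + 5.55x4 ≥ 12.07   (energy)
  5.9x4 ≤ 4.8   (benzene volume)
  121.9x2 ≥ 146.3   (oxygenate mass)
  x1, x2, x3, x4 ≥ 0.
The cheapest feasible vertex uses only ethanol, butane; isomerate, reformate are not used. There the energy and oxygenate mass constraints are tight.
Solving gives x2 = 1.20016, x3 = 2.04837.
Cost = 107.31·1.20016 + 65.23·2.04837 = 262.4043.

$262.40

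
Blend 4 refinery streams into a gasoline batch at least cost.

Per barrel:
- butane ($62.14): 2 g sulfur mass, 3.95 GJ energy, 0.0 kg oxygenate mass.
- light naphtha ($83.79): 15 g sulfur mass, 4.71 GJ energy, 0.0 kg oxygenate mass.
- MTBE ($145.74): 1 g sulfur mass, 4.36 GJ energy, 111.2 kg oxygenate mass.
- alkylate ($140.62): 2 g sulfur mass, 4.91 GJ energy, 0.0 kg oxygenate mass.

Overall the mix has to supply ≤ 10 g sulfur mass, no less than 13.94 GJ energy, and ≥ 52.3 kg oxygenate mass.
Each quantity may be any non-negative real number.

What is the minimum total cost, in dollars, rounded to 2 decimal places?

$255.58

Let x1 = barrels of butane, x2 = barrels of light naphtha, x3 = barrels of MTBE, x4 = barrels of alkylate.
min 62.14x1 + 83.79x2 + 145.74x3 + 140.62x4 s.t.:
  2x1 + 15x2 + 1x3 + 2x4 ≤ 10   (sulfur mass)
  3.95x1 + 4.71x2 + 4.36x3 + 4.91x4 ≥ 13.94   (energy)
  111.2x3 ≥ 52.3   (oxygenate mass)
  x1, x2, x3, x4 ≥ 0.
The cheapest feasible vertex uses only butane, MTBE; light naphtha, alkylate are not used. There the energy and oxygenate mass constraints are tight.
So butane = 3.01 barrels, MTBE = 0.4703 barrels.
Cost = 62.14·3.01 + 145.74·0.4703 = 255.5829.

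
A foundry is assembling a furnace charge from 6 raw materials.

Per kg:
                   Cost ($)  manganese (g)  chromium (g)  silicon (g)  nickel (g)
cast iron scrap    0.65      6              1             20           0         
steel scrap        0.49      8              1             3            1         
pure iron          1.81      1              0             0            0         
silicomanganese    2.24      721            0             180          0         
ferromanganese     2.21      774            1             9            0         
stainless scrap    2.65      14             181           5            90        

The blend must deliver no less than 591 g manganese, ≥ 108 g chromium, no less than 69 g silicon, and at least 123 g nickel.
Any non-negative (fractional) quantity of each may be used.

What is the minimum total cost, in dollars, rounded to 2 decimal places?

$5.31

Let x1 = kg of cast iron scrap, x2 = kg of steel scrap, x3 = kg of pure iron, x4 = kg of silicomanganese, x5 = kg of ferromanganese, x6 = kg of stainless scrap.
Minimize 0.65x1 + 0.49x2 + 1.81x3 + 2.24x4 + 2.21x5 + 2.65x6 subject to:
  6x1 + 8x2 + 1x3 + 721x4 + 774x5 + 14x6 ≥ 591   (manganese)
  1x1 + 1x2 + 1x5 + 181x6 ≥ 108   (chromium)
  20x1 + 3x2 + 180x4 + 9x5 + 5x6 ≥ 69   (silicon)
  1x2 + 90x6 ≥ 123   (nickel)
  x1, x2, x3, x4, x5, x6 ≥ 0.
At the optimum only silicomanganese, ferromanganese, stainless scrap are positive (cast iron scrap, steel scrap, pure iron = 0). The manganese, silicon, nickel requirements are met with equality.
Optimal quantities: silicomanganese = 0.3235 kg, ferromanganese = 0.4375 kg, stainless scrap = 1.367 kg.
Hence cost = 2.24·0.3235 + 2.21·0.4375 + 2.65·1.367 = $5.3141.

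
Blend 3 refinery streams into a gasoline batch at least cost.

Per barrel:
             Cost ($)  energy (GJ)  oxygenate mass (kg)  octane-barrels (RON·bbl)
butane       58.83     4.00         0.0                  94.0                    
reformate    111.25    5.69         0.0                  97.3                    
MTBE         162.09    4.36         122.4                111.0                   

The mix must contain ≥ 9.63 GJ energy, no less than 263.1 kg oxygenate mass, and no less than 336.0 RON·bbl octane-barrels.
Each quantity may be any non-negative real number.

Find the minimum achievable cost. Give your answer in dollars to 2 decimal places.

Set it up as a linear program. Let x1 = barrels of butane, x2 = barrels of reformate, x3 = barrels of MTBE.
min 58.83x1 + 111.25x2 + 162.09x3 with:
  4x1 + 5.69x2 + 4.36x3 ≥ 9.63   (energy)
  122.4x3 ≥ 263.1   (oxygenate mass)
  94x1 + 97.3x2 + 111x3 ≥ 336   (octane-barrels)
  x1, x2, x3 ≥ 0.
The optimal basis is {butane, MTBE}; reformate drops out. There the oxygenate mass and octane-barrels constraints are tight.
Solving gives x1 = 1.0362, x3 = 2.1495.
Objective = 58.83·1.0362 + 162.09·2.1495 = 409.3721.

$409.37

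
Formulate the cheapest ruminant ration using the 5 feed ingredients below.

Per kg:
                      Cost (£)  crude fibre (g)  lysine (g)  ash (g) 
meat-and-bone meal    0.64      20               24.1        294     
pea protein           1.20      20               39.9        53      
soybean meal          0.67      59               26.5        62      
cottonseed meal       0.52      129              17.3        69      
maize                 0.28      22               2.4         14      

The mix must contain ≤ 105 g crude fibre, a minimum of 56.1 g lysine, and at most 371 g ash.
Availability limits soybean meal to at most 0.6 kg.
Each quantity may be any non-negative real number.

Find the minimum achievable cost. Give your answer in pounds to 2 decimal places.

Let x1 = kg of meat-and-bone meal, x2 = kg of pea protein, x3 = kg of soybean meal, x4 = kg of cottonseed meal, x5 = kg of maize.
Minimize 0.64x1 + 1.2x2 + 0.67x3 + 0.52x4 + 0.28x5 with:
  20x1 + 20x2 + 59x3 + 129x4 + 22x5 ≤ 105   (crude fibre)
  24.1x1 + 39.9x2 + 26.5x3 + 17.3x4 + 2.4x5 ≥ 56.1   (lysine)
  294x1 + 53x2 + 62x3 + 69x4 + 14x5 ≤ 371   (ash)
  x3 ≤ 0.6
  x1, x2, x3, x4, x5 ≥ 0.
The cheapest feasible vertex uses only meat-and-bone meal, pea protein, soybean meal; cottonseed meal, maize are not used. There the lysine, ash, the soybean meal cap constraints are tight.
That vertex is x1 = 1.07, x2 = 0.3611, x3 = 0.6.
Total cost: 0.64·1.07 + 1.2·0.3611 + 0.67·0.6 = 1.5201.

£1.52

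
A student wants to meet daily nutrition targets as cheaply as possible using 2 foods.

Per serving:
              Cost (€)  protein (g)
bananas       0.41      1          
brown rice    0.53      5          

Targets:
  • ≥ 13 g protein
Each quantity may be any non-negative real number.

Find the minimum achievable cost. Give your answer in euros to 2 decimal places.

This is a linear program. Let x1 = servings of bananas, x2 = servings of brown rice.
Minimize 0.41x1 + 0.53x2 s.t.:
  1x1 + 5x2 ≥ 13   (protein)
  x1, x2 ≥ 0.
The cheapest feasible vertex uses only brown rice; bananas is not used. The protein requirement is met with equality.
Solving gives x2 = 2.6.
Cost = 0.53·2.6 = 1.3780.

€1.38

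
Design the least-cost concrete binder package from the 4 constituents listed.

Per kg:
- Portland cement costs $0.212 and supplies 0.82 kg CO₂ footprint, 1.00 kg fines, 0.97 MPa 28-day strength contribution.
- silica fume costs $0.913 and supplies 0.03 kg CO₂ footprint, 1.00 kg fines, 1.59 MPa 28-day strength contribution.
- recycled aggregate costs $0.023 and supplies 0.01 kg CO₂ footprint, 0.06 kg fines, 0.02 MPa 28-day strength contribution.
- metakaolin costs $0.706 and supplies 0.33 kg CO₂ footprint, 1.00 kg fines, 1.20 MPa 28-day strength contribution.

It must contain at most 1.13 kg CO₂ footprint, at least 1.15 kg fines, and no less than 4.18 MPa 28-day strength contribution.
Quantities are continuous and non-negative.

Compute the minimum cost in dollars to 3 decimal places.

Set it up as a linear program. Let x1 = kg of Portland cement, x2 = kg of silica fume, x3 = kg of recycled aggregate, x4 = kg of metakaolin.
min 0.212x1 + 0.913x2 + 0.023x3 + 0.706x4 subject to:
  0.82x1 + 0.03x2 + 0.01x3 + 0.33x4 ≤ 1.13   (CO₂ footprint)
  1x1 + 1x2 + 0.06x3 + 1x4 ≥ 1.15   (fines)
  0.97x1 + 1.59x2 + 0.02x3 + 1.2x4 ≥ 4.18   (28-day strength contribution)
  x1, x2, x3, x4 ≥ 0.
At the optimum only Portland cement, silica fume are positive (recycled aggregate, metakaolin = 0). Binding constraints: CO₂ footprint and 28-day strength contribution.
Optimal quantities: Portland cement = 1.311 kg, silica fume = 1.829 kg.
Objective = 0.212·1.311 + 0.913·1.829 = 1.94781.

$1.948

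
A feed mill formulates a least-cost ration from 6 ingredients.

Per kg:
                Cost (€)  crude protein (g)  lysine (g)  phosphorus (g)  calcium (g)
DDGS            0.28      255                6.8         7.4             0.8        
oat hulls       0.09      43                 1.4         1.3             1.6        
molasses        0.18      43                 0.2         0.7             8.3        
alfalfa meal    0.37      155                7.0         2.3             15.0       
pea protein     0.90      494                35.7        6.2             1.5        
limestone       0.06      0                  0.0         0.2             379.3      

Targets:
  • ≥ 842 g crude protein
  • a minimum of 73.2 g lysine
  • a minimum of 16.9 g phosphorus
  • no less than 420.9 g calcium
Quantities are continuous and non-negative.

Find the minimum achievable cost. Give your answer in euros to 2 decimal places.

€1.98

Let x1 = kg of DDGS, x2 = kg of oat hulls, x3 = kg of molasses, x4 = kg of alfalfa meal, x5 = kg of pea protein, x6 = kg of limestone.
Minimize 0.28x1 + 0.09x2 + 0.18x3 + 0.37x4 + 0.9x5 + 0.06x6 with:
  255x1 + 43x2 + 43x3 + 155x4 + 494x5 ≥ 842   (crude protein)
  6.8x1 + 1.4x2 + 0.2x3 + 7x4 + 35.7x5 ≥ 73.2   (lysine)
  7.4x1 + 1.3x2 + 0.7x3 + 2.3x4 + 6.2x5 + 0.2x6 ≥ 16.9   (phosphorus)
  0.8x1 + 1.6x2 + 8.3x3 + 15x4 + 1.5x5 + 379.3x6 ≥ 420.9   (calcium)
  x1, x2, x3, x4, x5, x6 ≥ 0.
At the optimum only DDGS, pea protein, limestone are positive (oat hulls, molasses, alfalfa meal = 0). Binding constraints: lysine, phosphorus, calcium.
That vertex is x1 = 0.6379, x5 = 1.929, x6 = 1.101.
Cost = 0.28·0.6379 + 0.9·1.929 + 0.06·1.101 = 1.9808.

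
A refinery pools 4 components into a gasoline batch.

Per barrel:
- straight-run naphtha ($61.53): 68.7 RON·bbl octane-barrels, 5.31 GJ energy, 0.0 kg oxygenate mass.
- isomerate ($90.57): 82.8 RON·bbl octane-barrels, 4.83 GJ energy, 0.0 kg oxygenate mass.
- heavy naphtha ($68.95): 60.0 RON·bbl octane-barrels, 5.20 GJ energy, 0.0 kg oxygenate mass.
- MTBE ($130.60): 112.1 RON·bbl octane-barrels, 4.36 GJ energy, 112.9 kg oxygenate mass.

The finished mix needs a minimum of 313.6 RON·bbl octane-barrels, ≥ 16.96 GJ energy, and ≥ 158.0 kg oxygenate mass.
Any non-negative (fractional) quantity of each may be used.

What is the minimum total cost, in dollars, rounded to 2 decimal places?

$323.13

Let x1 = barrels of straight-run naphtha, x2 = barrels of isomerate, x3 = barrels of heavy naphtha, x4 = barrels of MTBE.
Minimize 61.53x1 + 90.57x2 + 68.95x3 + 130.6x4 subject to:
  68.7x1 + 82.8x2 + 60x3 + 112.1x4 ≥ 313.6   (octane-barrels)
  5.31x1 + 4.83x2 + 5.2x3 + 4.36x4 ≥ 16.96   (energy)
  112.9x4 ≥ 158   (oxygenate mass)
  x1, x2, x3, x4 ≥ 0.
At the optimum only straight-run naphtha, MTBE are positive (isomerate, heavy naphtha = 0). The octane-barrels and oxygenate mass requirements are met with equality.
Solving gives x1 = 2.28122, x4 = 1.39947.
Cost = 61.53·2.28122 + 130.6·1.39947 = 323.1342.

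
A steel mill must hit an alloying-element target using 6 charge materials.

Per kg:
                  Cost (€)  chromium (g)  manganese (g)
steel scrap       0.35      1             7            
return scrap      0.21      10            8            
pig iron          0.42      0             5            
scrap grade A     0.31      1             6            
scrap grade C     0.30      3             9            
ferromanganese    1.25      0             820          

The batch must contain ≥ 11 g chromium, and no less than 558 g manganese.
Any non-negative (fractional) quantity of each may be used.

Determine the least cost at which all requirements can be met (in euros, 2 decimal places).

€1.07

Let x1 = kg of steel scrap, x2 = kg of return scrap, x3 = kg of pig iron, x4 = kg of scrap grade A, x5 = kg of scrap grade C, x6 = kg of ferromanganese.
Minimize 0.35x1 + 0.21x2 + 0.42x3 + 0.31x4 + 0.3x5 + 1.25x6 s.t.:
  1x1 + 10x2 + 1x4 + 3x5 ≥ 11   (chromium)
  7x1 + 8x2 + 5x3 + 6x4 + 9x5 + 820x6 ≥ 558   (manganese)
  x1, x2, x3, x4, x5, x6 ≥ 0.
The minimum-cost mix takes nothing from steel scrap, pig iron, scrap grade A, scrap grade C — only return scrap, ferromanganese. Binding constraints: chromium and manganese.
Optimal quantities: return scrap = 1.1 kg, ferromanganese = 0.6698 kg.
Hence cost = 0.21·1.1 + 1.25·0.6698 = €1.0683.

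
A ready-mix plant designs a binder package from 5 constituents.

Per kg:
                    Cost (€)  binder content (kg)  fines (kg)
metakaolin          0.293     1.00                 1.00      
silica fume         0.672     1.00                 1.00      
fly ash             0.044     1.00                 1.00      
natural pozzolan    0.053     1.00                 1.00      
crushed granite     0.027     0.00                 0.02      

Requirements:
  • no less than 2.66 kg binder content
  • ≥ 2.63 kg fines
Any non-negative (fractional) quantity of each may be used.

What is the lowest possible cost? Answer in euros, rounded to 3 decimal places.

Let x1 = kg of metakaolin, x2 = kg of silica fume, x3 = kg of fly ash, x4 = kg of natural pozzolan, x5 = kg of crushed granite.
min 0.293x1 + 0.672x2 + 0.044x3 + 0.053x4 + 0.027x5 with:
  1x1 + 1x2 + 1x3 + 1x4 ≥ 2.66   (binder content)
  1x1 + 1x2 + 1x3 + 1x4 + 0.02x5 ≥ 2.63   (fines)
  x1, x2, x3, x4, x5 ≥ 0.
At the optimum only fly ash is positive (metakaolin, silica fume, natural pozzolan, crushed granite = 0). There the binder content constraint is tight.
That vertex is x3 = 2.66.
Total cost: 0.044·2.66 = 0.11704.

€0.117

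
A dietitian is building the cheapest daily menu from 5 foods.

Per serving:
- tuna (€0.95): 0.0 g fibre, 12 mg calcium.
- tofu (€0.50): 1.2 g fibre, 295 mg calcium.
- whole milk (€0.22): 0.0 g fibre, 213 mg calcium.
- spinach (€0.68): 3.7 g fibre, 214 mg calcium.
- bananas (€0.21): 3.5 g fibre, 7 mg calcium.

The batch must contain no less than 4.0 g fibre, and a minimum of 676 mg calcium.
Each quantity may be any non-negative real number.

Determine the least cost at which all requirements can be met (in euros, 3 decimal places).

€0.930

Let x1 = servings of tuna, x2 = servings of tofu, x3 = servings of whole milk, x4 = servings of spinach, x5 = servings of bananas.
min 0.95x1 + 0.5x2 + 0.22x3 + 0.68x4 + 0.21x5 with:
  1.2x2 + 3.7x4 + 3.5x5 ≥ 4   (fibre)
  12x1 + 295x2 + 213x3 + 214x4 + 7x5 ≥ 676   (calcium)
  x1, x2, x3, x4, x5 ≥ 0.
The minimum-cost mix takes nothing from tuna, tofu, spinach — only whole milk, bananas. There the fibre and calcium constraints are tight.
So whole milk = 3.136 servings, bananas = 1.143 servings.
Cost = 0.22·3.136 + 0.21·1.143 = 0.92995.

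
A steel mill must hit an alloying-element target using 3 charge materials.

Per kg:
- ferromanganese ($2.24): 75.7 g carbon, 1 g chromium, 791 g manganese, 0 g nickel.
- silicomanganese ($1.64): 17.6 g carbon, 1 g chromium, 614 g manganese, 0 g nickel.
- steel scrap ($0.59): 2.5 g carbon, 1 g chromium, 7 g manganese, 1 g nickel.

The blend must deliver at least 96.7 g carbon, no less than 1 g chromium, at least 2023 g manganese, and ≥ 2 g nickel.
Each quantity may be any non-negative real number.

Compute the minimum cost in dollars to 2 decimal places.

$6.63

Let x1 = kg of ferromanganese, x2 = kg of silicomanganese, x3 = kg of steel scrap.
min 2.24x1 + 1.64x2 + 0.59x3 s.t.:
  75.7x1 + 17.6x2 + 2.5x3 ≥ 96.7   (carbon)
  1x1 + 1x2 + 1x3 ≥ 1   (chromium)
  791x1 + 614x2 + 7x3 ≥ 2023   (manganese)
  1x3 ≥ 2   (nickel)
  x1, x2, x3 ≥ 0.
All 3 inputs are positive at the optimum. Binding constraints: carbon, manganese, nickel.
Solving gives x1 = 0.6433, x2 = 2.443, x3 = 2.
Objective = 2.24·0.6433 + 1.64·2.443 + 0.59·2 = 6.6275.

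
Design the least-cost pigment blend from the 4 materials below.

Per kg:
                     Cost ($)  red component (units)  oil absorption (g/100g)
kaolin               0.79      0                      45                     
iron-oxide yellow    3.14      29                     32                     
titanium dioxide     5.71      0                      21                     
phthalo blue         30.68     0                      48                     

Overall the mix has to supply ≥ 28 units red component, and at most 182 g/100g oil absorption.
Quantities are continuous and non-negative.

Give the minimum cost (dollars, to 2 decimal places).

$3.03

Let x1 = kg of kaolin, x2 = kg of iron-oxide yellow, x3 = kg of titanium dioxide, x4 = kg of phthalo blue.
Minimise 0.79x1 + 3.14x2 + 5.71x3 + 30.68x4 with:
  29x2 ≥ 28   (red component)
  45x1 + 32x2 + 21x3 + 48x4 ≤ 182   (oil absorption)
  x1, x2, x3, x4 ≥ 0.
The optimal basis is {iron-oxide yellow}; kaolin, titanium dioxide, phthalo blue drop out. The red component requirement is met with equality.
So iron-oxide yellow = 0.9655 kg.
Objective = 3.14·0.9655 = 3.0317.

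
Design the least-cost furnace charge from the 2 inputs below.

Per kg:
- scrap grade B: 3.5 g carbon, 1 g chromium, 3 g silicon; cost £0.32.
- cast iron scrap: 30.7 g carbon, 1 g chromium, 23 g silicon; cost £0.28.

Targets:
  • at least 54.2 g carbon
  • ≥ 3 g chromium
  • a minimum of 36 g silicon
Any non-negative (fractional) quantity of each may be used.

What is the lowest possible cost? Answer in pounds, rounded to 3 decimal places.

£0.840

This is a linear program. Let x1 = kg of scrap grade B, x2 = kg of cast iron scrap.
min 0.32x1 + 0.28x2 s.t.:
  3.5x1 + 30.7x2 ≥ 54.2   (carbon)
  1x1 + 1x2 ≥ 3   (chromium)
  3x1 + 23x2 ≥ 36   (silicon)
  x1, x2 ≥ 0.
The minimum-cost mix takes nothing from scrap grade B — only cast iron scrap. The chromium requirement is met with equality.
So cast iron scrap = 3 kg.
Hence cost = 0.28·3 = £0.84000.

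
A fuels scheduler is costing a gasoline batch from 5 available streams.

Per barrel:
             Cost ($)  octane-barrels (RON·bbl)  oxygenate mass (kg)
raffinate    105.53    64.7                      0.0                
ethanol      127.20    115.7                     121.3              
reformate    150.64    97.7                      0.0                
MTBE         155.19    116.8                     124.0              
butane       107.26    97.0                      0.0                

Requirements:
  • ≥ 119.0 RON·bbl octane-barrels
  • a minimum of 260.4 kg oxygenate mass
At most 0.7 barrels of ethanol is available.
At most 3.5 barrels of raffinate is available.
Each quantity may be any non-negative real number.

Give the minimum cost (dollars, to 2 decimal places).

Set it up as a linear program. Let x1 = barrels of raffinate, x2 = barrels of ethanol, x3 = barrels of reformate, x4 = barrels of MTBE, x5 = barrels of butane.
min 105.53x1 + 127.2x2 + 150.64x3 + 155.19x4 + 107.26x5 with:
  64.7x1 + 115.7x2 + 97.7x3 + 116.8x4 + 97x5 ≥ 119   (octane-barrels)
  121.3x2 + 124x4 ≥ 260.4   (oxygenate mass)
  x2 ≤ 0.7
  x1 ≤ 3.5
  x1, x2, x3, x4, x5 ≥ 0.
The cheapest feasible vertex uses only ethanol, MTBE; raffinate, reformate, butane are not used. Binding constraints: oxygenate mass and the ethanol cap.
Solving gives x2 = 0.7, x4 = 1.41524.
Objective = 127.2·0.7 + 155.19·1.41524 = 308.6711.

$308.67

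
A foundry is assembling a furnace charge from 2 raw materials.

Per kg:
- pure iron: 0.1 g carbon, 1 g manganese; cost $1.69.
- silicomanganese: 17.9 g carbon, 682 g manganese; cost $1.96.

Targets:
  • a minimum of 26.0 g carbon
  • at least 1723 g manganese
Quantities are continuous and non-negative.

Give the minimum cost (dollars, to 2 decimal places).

$4.95

Set it up as a linear program. Let x1 = kg of pure iron, x2 = kg of silicomanganese.
min 1.69x1 + 1.96x2 with:
  0.1x1 + 17.9x2 ≥ 26   (carbon)
  1x1 + 682x2 ≥ 1723   (manganese)
  x1, x2 ≥ 0.
At the optimum only silicomanganese is positive (pure iron = 0). Binding constraint: manganese.
So silicomanganese = 2.526 kg.
Cost = 1.96·2.526 = 4.9510.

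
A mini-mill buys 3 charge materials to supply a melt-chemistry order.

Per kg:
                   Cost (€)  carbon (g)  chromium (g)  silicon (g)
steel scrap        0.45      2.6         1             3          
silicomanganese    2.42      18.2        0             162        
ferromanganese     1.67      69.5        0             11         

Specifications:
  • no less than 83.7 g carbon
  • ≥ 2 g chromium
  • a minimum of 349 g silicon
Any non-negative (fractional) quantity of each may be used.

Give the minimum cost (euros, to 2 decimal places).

Let x1 = kg of steel scrap, x2 = kg of silicomanganese, x3 = kg of ferromanganese.
Minimize 0.45x1 + 2.42x2 + 1.67x3 subject to:
  2.6x1 + 18.2x2 + 69.5x3 ≥ 83.7   (carbon)
  1x1 ≥ 2   (chromium)
  3x1 + 162x2 + 11x3 ≥ 349   (silicon)
  x1, x2, x3 ≥ 0.
All 3 inputs are positive at the optimum. There the carbon, chromium, silicon constraints are tight.
Solving gives x1 = 2, x2 = 2.078, x3 = 0.5855.
Cost = 0.45·2 + 2.42·2.078 + 1.67·0.5855 = 6.9065.

€6.91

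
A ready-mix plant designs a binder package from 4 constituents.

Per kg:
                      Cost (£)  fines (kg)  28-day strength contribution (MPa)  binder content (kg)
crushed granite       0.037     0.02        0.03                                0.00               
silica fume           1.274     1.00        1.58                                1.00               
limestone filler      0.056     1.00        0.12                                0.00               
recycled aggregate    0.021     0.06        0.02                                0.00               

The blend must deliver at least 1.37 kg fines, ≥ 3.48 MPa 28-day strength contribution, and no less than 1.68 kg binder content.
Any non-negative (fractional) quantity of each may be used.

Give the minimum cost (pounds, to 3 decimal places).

£2.526

Let x1 = kg of crushed granite, x2 = kg of silica fume, x3 = kg of limestone filler, x4 = kg of recycled aggregate.
min 0.037x1 + 1.274x2 + 0.056x3 + 0.021x4 s.t.:
  0.02x1 + 1x2 + 1x3 + 0.06x4 ≥ 1.37   (fines)
  0.03x1 + 1.58x2 + 0.12x3 + 0.02x4 ≥ 3.48   (28-day strength contribution)
  1x2 ≥ 1.68   (binder content)
  x1, x2, x3, x4 ≥ 0.
The minimum-cost mix takes nothing from crushed granite, recycled aggregate — only silica fume, limestone filler. The 28-day strength contribution and binder content requirements are met with equality.
So silica fume = 1.68 kg, limestone filler = 6.88 kg.
Objective = 1.274·1.68 + 0.056·6.88 = 2.52560.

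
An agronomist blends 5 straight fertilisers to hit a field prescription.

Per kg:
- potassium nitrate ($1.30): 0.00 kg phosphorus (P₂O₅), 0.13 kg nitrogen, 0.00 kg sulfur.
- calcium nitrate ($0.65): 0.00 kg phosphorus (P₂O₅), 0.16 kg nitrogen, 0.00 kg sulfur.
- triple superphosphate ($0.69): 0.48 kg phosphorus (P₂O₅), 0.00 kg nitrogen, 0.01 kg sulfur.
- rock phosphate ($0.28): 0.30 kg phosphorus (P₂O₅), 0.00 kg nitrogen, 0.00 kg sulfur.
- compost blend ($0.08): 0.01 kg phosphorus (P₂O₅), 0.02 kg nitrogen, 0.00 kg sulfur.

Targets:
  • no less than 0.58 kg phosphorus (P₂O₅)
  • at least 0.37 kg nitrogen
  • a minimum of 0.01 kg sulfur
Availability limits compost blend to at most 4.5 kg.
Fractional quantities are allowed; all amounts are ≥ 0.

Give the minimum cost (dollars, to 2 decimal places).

Let x1 = kg of potassium nitrate, x2 = kg of calcium nitrate, x3 = kg of triple superphosphate, x4 = kg of rock phosphate, x5 = kg of compost blend.
Minimize 1.3x1 + 0.65x2 + 0.69x3 + 0.28x4 + 0.08x5 subject to:
  0.48x3 + 0.3x4 + 0.01x5 ≥ 0.58   (phosphorus (P₂O₅))
  0.13x1 + 0.16x2 + 0.02x5 ≥ 0.37   (nitrogen)
  0.01x3 ≥ 0.01   (sulfur)
  x5 ≤ 4.5
  x1, x2, x3, x4, x5 ≥ 0.
The cheapest feasible vertex uses only calcium nitrate, triple superphosphate, rock phosphate, compost blend; potassium nitrate is not used. Binding constraints: phosphorus (P₂O₅), nitrogen, sulfur, the compost blend cap.
Solving gives x2 = 1.75, x3 = 1, x4 = 0.1833, x5 = 4.5.
Cost = 0.65·1.75 + 0.69·1 + 0.28·0.1833 + 0.08·4.5 = 2.2388.

$2.24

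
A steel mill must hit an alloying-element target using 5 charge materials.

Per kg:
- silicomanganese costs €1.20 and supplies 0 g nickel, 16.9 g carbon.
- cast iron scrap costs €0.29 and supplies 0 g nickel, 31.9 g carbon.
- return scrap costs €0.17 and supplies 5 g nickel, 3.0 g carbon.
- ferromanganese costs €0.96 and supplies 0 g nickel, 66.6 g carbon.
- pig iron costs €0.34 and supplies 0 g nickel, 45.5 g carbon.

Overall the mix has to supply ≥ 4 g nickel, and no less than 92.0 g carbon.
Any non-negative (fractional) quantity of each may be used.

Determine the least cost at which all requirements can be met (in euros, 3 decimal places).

€0.806

Set it up as a linear program. Let x1 = kg of silicomanganese, x2 = kg of cast iron scrap, x3 = kg of return scrap, x4 = kg of ferromanganese, x5 = kg of pig iron.
Minimise 1.2x1 + 0.29x2 + 0.17x3 + 0.96x4 + 0.34x5 with:
  5x3 ≥ 4   (nickel)
  16.9x1 + 31.9x2 + 3x3 + 66.6x4 + 45.5x5 ≥ 92   (carbon)
  x1, x2, x3, x4, x5 ≥ 0.
The optimal basis is {return scrap, pig iron}; silicomanganese, cast iron scrap, ferromanganese drop out. Binding constraints: nickel and carbon.
Optimal quantities: return scrap = 0.8 kg, pig iron = 1.9692 kg.
Total cost: 0.17·0.8 + 0.34·1.9692 = 0.80553.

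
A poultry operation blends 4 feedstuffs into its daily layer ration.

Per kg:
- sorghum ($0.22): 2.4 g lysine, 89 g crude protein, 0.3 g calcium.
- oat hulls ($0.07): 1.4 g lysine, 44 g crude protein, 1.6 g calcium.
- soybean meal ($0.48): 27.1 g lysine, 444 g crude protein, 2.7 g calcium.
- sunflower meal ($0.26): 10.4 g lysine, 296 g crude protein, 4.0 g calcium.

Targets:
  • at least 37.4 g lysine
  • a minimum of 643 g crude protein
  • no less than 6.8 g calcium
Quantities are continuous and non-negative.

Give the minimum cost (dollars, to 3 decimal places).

Let x1 = kg of sorghum, x2 = kg of oat hulls, x3 = kg of soybean meal, x4 = kg of sunflower meal.
min 0.22x1 + 0.07x2 + 0.48x3 + 0.26x4 subject to:
  2.4x1 + 1.4x2 + 27.1x3 + 10.4x4 ≥ 37.4   (lysine)
  89x1 + 44x2 + 444x3 + 296x4 ≥ 643   (crude protein)
  0.3x1 + 1.6x2 + 2.7x3 + 4x4 ≥ 6.8   (calcium)
  x1, x2, x3, x4 ≥ 0.
The minimum-cost mix takes nothing from sorghum, oat hulls — only soybean meal, sunflower meal. The lysine and calcium requirements are met with equality.
Optimal quantities: soybean meal = 0.9821 kg, sunflower meal = 1.037 kg.
Hence cost = 0.48·0.9821 + 0.26·1.037 = $0.74103.

$0.741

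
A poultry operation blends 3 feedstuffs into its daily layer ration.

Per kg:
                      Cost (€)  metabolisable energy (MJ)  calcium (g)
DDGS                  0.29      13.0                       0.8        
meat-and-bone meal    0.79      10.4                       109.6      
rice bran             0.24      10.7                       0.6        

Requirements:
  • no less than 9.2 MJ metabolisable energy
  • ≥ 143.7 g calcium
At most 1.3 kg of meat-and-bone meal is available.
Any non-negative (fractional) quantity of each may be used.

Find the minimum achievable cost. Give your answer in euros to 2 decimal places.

Treat it as an LP. Let x1 = kg of DDGS, x2 = kg of meat-and-bone meal, x3 = kg of rice bran.
Minimize 0.29x1 + 0.79x2 + 0.24x3 subject to:
  13x1 + 10.4x2 + 10.7x3 ≥ 9.2   (metabolisable energy)
  0.8x1 + 109.6x2 + 0.6x3 ≥ 143.7   (calcium)
  x2 ≤ 1.3
  x1, x2, x3 ≥ 0.
The optimal basis is {DDGS, meat-and-bone meal}; rice bran drops out. Binding constraints: calcium and the meat-and-bone meal cap.
So DDGS = 1.525 kg, meat-and-bone meal = 1.3 kg.
Total cost: 0.29·1.525 + 0.79·1.3 = 1.4693.

€1.47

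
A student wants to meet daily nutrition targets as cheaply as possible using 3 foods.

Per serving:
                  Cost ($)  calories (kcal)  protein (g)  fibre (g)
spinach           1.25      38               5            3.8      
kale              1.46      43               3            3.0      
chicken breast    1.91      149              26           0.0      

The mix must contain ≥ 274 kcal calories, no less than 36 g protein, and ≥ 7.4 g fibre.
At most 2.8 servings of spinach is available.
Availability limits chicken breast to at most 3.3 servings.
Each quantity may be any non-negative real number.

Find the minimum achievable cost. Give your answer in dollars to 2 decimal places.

Set it up as a linear program. Let x1 = servings of spinach, x2 = servings of kale, x3 = servings of chicken breast.
min 1.25x1 + 1.46x2 + 1.91x3 subject to:
  38x1 + 43x2 + 149x3 ≥ 274   (calories)
  5x1 + 3x2 + 26x3 ≥ 36   (protein)
  3.8x1 + 3x2 ≥ 7.4   (fibre)
  x1 ≤ 2.8
  x3 ≤ 3.3
  x1, x2, x3 ≥ 0.
The minimum-cost mix takes nothing from kale — only spinach, chicken breast. The calories and fibre requirements are met with equality.
So spinach = 1.947 servings, chicken breast = 1.342 servings.
Cost = 1.25·1.947 + 1.91·1.342 = 4.9970.

$5.00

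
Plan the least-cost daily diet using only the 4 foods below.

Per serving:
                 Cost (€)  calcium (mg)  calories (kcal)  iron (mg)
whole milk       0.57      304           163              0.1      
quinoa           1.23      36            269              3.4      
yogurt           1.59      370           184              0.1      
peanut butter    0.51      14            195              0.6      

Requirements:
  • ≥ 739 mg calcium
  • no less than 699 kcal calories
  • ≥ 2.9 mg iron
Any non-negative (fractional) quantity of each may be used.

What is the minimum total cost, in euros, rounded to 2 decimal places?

€2.51

Let x1 = servings of whole milk, x2 = servings of quinoa, x3 = servings of yogurt, x4 = servings of peanut butter.
min 0.57x1 + 1.23x2 + 1.59x3 + 0.51x4 with:
  304x1 + 36x2 + 370x3 + 14x4 ≥ 739   (calcium)
  163x1 + 269x2 + 184x3 + 195x4 ≥ 699   (calories)
  0.1x1 + 3.4x2 + 0.1x3 + 0.6x4 ≥ 2.9   (iron)
  x1, x2, x3, x4 ≥ 0.
The optimal basis is {whole milk, quinoa, peanut butter}; yogurt drops out. The calcium, calories, iron requirements are met with equality.
Solving gives x1 = 2.319, x2 = 0.6533, x4 = 0.7447.
Objective = 0.57·2.319 + 1.23·0.6533 + 0.51·0.7447 = 2.5052.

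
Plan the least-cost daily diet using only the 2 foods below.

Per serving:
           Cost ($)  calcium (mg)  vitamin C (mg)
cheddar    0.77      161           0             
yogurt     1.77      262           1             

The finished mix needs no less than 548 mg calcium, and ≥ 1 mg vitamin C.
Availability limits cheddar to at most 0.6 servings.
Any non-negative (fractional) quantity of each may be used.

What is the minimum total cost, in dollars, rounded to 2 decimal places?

$3.51

Let x1 = servings of cheddar, x2 = servings of yogurt.
Minimise 0.77x1 + 1.77x2 with:
  161x1 + 262x2 ≥ 548   (calcium)
  1x2 ≥ 1   (vitamin C)
  x1 ≤ 0.6
  x1, x2 ≥ 0.
Both inputs are positive at the optimum. There the calcium and the cheddar cap constraints are tight.
Optimal quantities: cheddar = 0.6 servings, yogurt = 1.723 servings.
Objective = 0.77·0.6 + 1.77·1.723 = 3.5117.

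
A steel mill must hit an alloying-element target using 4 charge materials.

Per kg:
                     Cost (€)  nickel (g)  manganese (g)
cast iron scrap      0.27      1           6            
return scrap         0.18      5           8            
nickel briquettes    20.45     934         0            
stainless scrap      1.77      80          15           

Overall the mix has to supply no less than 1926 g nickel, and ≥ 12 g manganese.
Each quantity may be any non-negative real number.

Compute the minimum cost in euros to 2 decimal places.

€42.18

Set it up as a linear program. Let x1 = kg of cast iron scrap, x2 = kg of return scrap, x3 = kg of nickel briquettes, x4 = kg of stainless scrap.
Minimise 0.27x1 + 0.18x2 + 20.45x3 + 1.77x4 s.t.:
  1x1 + 5x2 + 934x3 + 80x4 ≥ 1926   (nickel)
  6x1 + 8x2 + 15x4 ≥ 12   (manganese)
  x1, x2, x3, x4 ≥ 0.
The optimal basis is {nickel briquettes, stainless scrap}; cast iron scrap, return scrap drop out. There the nickel and manganese constraints are tight.
Solving gives x3 = 1.99358, x4 = 0.8.
Cost = 20.45·1.99358 + 1.77·0.8 = 42.1847.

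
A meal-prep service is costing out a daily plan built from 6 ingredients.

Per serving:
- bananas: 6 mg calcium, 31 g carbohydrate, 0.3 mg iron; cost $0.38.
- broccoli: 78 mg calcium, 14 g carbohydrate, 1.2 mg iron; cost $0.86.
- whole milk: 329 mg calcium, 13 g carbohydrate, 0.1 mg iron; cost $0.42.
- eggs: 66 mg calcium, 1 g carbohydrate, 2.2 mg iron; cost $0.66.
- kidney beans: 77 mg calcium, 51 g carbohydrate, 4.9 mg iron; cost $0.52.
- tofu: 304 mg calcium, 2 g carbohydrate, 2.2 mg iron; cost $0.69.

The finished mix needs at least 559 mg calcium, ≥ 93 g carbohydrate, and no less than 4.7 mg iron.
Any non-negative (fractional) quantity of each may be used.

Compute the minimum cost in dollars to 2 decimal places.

$1.34

Set it up as a linear program. Let x1 = servings of bananas, x2 = servings of broccoli, x3 = servings of whole milk, x4 = servings of eggs, x5 = servings of kidney beans, x6 = servings of tofu.
min 0.38x1 + 0.86x2 + 0.42x3 + 0.66x4 + 0.52x5 + 0.69x6 s.t.:
  6x1 + 78x2 + 329x3 + 66x4 + 77x5 + 304x6 ≥ 559   (calcium)
  31x1 + 14x2 + 13x3 + 1x4 + 51x5 + 2x6 ≥ 93   (carbohydrate)
  0.3x1 + 1.2x2 + 0.1x3 + 2.2x4 + 4.9x5 + 2.2x6 ≥ 4.7   (iron)
  x1, x2, x3, x4, x5, x6 ≥ 0.
At the optimum only whole milk, kidney beans are positive (bananas, broccoli, eggs, tofu = 0). Binding constraints: calcium and carbohydrate.
Optimal quantities: whole milk = 1.353 servings, kidney beans = 1.479 servings.
Cost = 0.42·1.353 + 0.52·1.479 = 1.3373.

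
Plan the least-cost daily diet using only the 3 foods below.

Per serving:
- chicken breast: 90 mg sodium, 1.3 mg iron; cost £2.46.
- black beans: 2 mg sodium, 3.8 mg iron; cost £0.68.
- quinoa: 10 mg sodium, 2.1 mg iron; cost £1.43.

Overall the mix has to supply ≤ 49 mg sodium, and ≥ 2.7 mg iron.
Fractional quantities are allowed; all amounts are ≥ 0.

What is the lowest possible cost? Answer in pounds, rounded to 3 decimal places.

Treat it as an LP. Let x1 = servings of chicken breast, x2 = servings of black beans, x3 = servings of quinoa.
Minimise 2.46x1 + 0.68x2 + 1.43x3 with:
  90x1 + 2x2 + 10x3 ≤ 49   (sodium)
  1.3x1 + 3.8x2 + 2.1x3 ≥ 2.7   (iron)
  x1, x2, x3 ≥ 0.
At the optimum only black beans is positive (chicken breast, quinoa = 0). There the iron constraint is tight.
So black beans = 0.7105 servings.
Objective = 0.68·0.7105 = 0.48314.

£0.483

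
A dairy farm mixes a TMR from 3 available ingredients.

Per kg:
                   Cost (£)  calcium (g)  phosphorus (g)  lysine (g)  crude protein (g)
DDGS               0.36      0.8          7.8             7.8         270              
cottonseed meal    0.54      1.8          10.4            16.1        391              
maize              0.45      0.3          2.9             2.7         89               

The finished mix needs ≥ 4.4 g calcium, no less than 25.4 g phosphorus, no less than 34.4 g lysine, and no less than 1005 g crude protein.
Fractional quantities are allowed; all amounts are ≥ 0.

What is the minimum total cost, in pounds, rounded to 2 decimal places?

£1.38

Treat it as an LP. Let x1 = kg of DDGS, x2 = kg of cottonseed meal, x3 = kg of maize.
Minimize 0.36x1 + 0.54x2 + 0.45x3 with:
  0.8x1 + 1.8x2 + 0.3x3 ≥ 4.4   (calcium)
  7.8x1 + 10.4x2 + 2.9x3 ≥ 25.4   (phosphorus)
  7.8x1 + 16.1x2 + 2.7x3 ≥ 34.4   (lysine)
  270x1 + 391x2 + 89x3 ≥ 1005   (crude protein)
  x1, x2, x3 ≥ 0.
The minimum-cost mix takes nothing from maize — only DDGS, cottonseed meal. Binding constraints: calcium and crude protein.
So DDGS = 0.5115 kg, cottonseed meal = 2.217 kg.
Hence cost = 0.36·0.5115 + 0.54·2.217 = £1.3813.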